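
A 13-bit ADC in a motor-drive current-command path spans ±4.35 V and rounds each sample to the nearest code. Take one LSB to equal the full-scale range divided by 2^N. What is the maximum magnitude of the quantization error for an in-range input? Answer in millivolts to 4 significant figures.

Full-scale range = 4.35 V − (-4.35 V) = 8.7 V.
LSB = 8.7 V ÷ 2^13 = 8.7/8192 V = 1.06201 mV.
A rounding quantizer has |error| ≤ LSB/2 = 0.5310 mV.

0.5310 mV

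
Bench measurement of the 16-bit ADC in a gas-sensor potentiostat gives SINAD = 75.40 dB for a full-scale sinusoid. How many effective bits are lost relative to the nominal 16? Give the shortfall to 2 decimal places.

ENOB = (SINAD − 1.76)/6.02 = (75.40 − 1.76)/6.02 = 12.2326 bits.
Lost resolution: 16 − 12.2326 = 3.7674 bits.

3.77 bits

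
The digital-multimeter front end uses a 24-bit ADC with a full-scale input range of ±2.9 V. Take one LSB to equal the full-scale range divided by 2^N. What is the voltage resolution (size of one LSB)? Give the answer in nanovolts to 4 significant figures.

Span: 2.9 V − (-2.9 V) = 5.8 V.
Number of codes = 2^24 = 16777216.
One LSB is 5.8 V / 16777216 = 345.7 nV.

345.7 nV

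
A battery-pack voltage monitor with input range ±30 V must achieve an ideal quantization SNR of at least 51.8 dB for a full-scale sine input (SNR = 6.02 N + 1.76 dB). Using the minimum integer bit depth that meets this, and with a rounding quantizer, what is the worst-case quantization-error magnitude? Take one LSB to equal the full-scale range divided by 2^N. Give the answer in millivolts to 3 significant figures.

Span: 30 V − (-30 V) = 60 V.
Solving 6.02 N ≥ 51.8 − 1.76: N ≥ 8.312. Round up → N = 9.
LSB = 60 V ÷ 2^9 = 60/512 V = 117.19 mV.
Max error for round-to-nearest is LSB/2 = 58.6 mV.

58.6 mV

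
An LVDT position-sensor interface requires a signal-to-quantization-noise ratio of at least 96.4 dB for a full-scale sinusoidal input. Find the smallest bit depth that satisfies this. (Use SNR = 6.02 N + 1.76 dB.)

16 bits

N ≥ (96.4 − 1.76)/6.02 = 15.721 → N_min = 16.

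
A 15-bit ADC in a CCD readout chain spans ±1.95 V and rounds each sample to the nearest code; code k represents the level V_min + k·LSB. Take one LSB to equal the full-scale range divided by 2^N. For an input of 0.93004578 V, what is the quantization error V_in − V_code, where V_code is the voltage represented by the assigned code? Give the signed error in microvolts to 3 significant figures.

+34.8 µV

The full-scale span is 1.95 − (-1.95) = 3.9 V. LSB = 3.9 V / 2^15 ≈ 119.0 µV.
Position in LSBs: (0.93004578 − (-1.95)) × 32768/3.9 = 24198.2923; rounding gives k = 24198.
Reconstructed level: -1.95 + 24198 × 3.9/32768 V = 0.93001098633 V.
Error = V_in − V_code = 0.93004578 − (0.93001098633) = +34.8 µV.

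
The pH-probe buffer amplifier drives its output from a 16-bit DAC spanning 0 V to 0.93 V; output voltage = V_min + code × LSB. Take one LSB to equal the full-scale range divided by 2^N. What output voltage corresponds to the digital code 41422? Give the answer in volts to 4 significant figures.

Span = 0.93 V. LSB = 0.93 V / 2^16.
V_out = V_min + code × LSB = 0 V + 41422 × 0.93 V / 65536
      = 0 + 0.587806 = 0.587806 V.

0.5878 V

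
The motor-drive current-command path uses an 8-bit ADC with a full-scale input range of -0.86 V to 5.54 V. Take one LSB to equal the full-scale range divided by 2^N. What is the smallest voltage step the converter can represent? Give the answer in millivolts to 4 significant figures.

Range = 5.54 − (-0.86) = 6.4 V.
There are 2^8 = 256 steps.
One LSB is 6.4 V / 256 = 25.00 mV.

25.00 mV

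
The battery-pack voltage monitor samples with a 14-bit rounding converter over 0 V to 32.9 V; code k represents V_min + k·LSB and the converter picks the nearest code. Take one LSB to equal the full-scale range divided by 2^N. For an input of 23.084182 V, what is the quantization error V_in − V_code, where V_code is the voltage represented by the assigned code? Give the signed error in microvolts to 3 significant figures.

−437 µV

Span = 32.9 V. LSB = 32.9 V / 2^14 ≈ 2.008 mV.
(V_in − V_min)/LSB = (23.084182 − (0)) × 16384/32.9 = 11495.7823 → nearest code k = 11496.
V_code = V_min + k × range/2^14 = 0 + 11496 × 32.9/16384 = 23.084619141 V.
Error = V_in − V_code = 23.084182 − (23.084619141) = −437 µV.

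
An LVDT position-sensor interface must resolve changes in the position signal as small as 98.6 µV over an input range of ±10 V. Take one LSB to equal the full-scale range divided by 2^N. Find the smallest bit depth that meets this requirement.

Span: 10 V − (-10 V) = 20 V.
Required number of levels: 20/98.6 µV = 202840; smallest N with 2^N ≥ that is 18.

18 bits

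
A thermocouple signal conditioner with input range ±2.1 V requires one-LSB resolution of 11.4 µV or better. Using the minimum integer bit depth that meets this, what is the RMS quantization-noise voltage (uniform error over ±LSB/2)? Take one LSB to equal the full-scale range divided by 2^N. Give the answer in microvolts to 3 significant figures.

2.31 µV

The full-scale span is 2.1 − (-2.1) = 4.2 V.
4.2 V / 11.4 µV = 368400. Since 2^18 = 262144 and 2^19 = 524288, N = 19.
LSB = 4.2 V / 2^19 = 8.0109 µV.
σ_q = LSB/√12 = 8.0109 µV/3.4641 = 2.31 µV.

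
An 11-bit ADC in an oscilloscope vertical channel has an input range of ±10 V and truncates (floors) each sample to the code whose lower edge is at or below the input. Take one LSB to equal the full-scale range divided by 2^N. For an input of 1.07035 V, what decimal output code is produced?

The full-scale span is 10 − (-10) = 20 V. LSB = 20 V / 2^11 ≈ 9.766 mV.
V_in − V_min = 1.07035 − (-10) = 11.07035 V.
Divide by LSB: 11.07035 × 2048/20 = 1133.6038.
Truncating gives code 1133.

1133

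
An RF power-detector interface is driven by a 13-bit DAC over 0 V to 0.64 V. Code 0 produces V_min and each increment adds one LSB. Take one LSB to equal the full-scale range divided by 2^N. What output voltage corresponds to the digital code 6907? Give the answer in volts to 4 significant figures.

0.5396 V

Full-scale range = 0.64 V. LSB = 0.64 V / 2^13.
V_out = 0 + 6907 × (0.64/8192) V
      = 0 + 0.539609 = 0.539609 V.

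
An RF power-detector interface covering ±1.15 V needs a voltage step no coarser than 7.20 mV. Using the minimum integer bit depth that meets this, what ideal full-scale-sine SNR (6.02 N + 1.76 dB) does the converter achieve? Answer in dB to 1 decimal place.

Span: 1.15 V − (-1.15 V) = 2.3 V.
2.3 V / 7.20 mV = 319.4. Since 2^8 = 256 and 2^9 = 512, N = 9.
6.02(9) + 1.76 = 55.94 dB.

55.9 dB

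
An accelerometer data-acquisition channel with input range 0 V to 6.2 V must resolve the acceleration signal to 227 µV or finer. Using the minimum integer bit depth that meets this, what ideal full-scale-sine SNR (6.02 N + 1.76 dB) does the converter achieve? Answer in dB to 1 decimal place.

92.1 dB

Full-scale range = 6.2 V.
Required number of levels: 6.2/227 µV = 27313; smallest N with 2^N ≥ that is 15.
Ideal SNR at N = 15: 6.02·15 + 1.76 = 92.1 dB.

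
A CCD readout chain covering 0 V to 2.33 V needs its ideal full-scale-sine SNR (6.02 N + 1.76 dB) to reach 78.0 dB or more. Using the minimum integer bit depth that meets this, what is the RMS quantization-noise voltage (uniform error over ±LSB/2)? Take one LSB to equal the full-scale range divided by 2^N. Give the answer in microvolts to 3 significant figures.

82.1 µV

Range is 2.33 V.
N ≥ (78.0 − 1.76)/6.02 = 12.664 → N_min = 13.
LSB = 2.33 V ÷ 2^13 = 2.33/8192 V = 284.42 µV.
V_rms = LSB/√12 = 82.1 µV.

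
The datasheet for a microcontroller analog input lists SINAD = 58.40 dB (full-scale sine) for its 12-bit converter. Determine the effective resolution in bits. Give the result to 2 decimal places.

Inverting SNR = 6.02 N + 1.76: N_eff = (58.40 − 1.76)/6.02 = 9.4086.

9.41 bits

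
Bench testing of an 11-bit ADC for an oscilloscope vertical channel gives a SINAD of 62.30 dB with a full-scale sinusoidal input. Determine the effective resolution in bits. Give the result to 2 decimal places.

10.06 bits

ENOB = (SINAD − 1.76) / 6.02 = (62.30 − 1.76) / 6.02 = 60.54 / 6.02 = 10.0565.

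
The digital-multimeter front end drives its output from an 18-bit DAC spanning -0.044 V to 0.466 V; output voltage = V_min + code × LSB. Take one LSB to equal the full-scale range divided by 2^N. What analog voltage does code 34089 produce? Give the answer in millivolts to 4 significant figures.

22.32 mV

The full-scale span is 0.466 − (-0.044) = 0.51 V. LSB = 0.51 V / 2^18.
Output = V_min + (34089/262144) × range = -0.044 + 0.130039 × 0.51 V
      = -0.044 + 0.0663200 = 0.0223200 V.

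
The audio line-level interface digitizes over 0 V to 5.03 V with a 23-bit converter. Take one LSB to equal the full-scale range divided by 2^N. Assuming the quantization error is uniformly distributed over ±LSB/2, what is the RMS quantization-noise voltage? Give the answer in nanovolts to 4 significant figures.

173.1 nV

Full-scale range = 5.03 V.
LSB = 5.03 V ÷ 2^23 = 5.03/8388608 V = 0.599623 µV.
V_rms = LSB/√12 = 0.599623 µV / √12 = 173.1 nV.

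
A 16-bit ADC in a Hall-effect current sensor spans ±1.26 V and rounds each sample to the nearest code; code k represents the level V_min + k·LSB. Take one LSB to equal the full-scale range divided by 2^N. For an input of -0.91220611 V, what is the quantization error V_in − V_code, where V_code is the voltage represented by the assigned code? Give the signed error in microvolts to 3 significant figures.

Full-scale range = 1.26 V − (-1.26 V) = 2.52 V. LSB = 2.52 V / 2^16 ≈ 38.45 µV.
(-0.91220611 − (-1.26)) / LSB = 0.34779389 × 65536/2.52 = 9044.8494. Nearest integer: k = 9045.
V_code = V_min + k × range/2^16 = -1.26 + 9045 × 2.52/65536 = -0.91220031738 V.
e = -0.91220611 − (-0.91220031738) = −5.79 µV.

−5.79 µV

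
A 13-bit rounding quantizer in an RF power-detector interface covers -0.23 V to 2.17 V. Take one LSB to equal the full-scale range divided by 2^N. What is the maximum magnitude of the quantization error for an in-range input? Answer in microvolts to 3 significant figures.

146 µV

The full-scale span is 2.17 − (-0.23) = 2.4 V.
One LSB is 2.4 V / 8192 = 292.97 µV.
A rounding quantizer has |error| ≤ LSB/2 = 146 µV.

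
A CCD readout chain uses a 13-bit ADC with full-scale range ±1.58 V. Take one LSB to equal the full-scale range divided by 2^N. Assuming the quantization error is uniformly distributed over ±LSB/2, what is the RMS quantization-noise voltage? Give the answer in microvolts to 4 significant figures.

Span: 1.58 V − (-1.58 V) = 3.16 V.
LSB = 3.16 V ÷ 2^13 = 3.16/8192 V = 385.742 µV.
For a uniform distribution on [−LSB/2, +LSB/2], V_rms = LSB/√12 = 385.742 µV/3.4641 = 111.4 µV.

111.4 µV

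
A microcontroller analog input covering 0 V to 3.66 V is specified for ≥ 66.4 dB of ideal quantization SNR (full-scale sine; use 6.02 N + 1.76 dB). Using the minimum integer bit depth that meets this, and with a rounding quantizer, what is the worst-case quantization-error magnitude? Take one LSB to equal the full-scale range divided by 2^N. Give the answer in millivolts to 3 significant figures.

0.894 mV

Range is 3.66 V.
Required N = ⌈(66.4 − 1.76)/6.02⌉ = ⌈10.738⌉ = 11.
Step size = 3.66/2048 V = 1.7871 mV.
Half an LSB is 0.894 mV.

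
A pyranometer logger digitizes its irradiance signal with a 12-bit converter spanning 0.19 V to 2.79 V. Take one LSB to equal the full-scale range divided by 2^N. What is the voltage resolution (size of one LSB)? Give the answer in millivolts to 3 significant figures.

0.635 mV

Full-scale range = 2.79 V − (0.19 V) = 2.6 V.
There are 2^12 = 4096 steps.
LSB = 2.6 V / 2^12 = 0.635 mV.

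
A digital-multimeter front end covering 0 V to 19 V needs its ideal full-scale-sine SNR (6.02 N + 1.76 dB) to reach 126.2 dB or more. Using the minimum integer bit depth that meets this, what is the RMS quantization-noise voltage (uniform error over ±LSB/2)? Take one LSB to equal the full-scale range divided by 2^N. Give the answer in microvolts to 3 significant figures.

Span = 19 V.
6.02 N + 1.76 ≥ 126.2 gives N ≥ 20.671, so the minimum integer is 21.
One LSB is 19 V / 2097152 = 9.0599 µV.
σ_q = LSB/√12 = 9.0599 µV/3.4641 = 2.62 µV.

2.62 µV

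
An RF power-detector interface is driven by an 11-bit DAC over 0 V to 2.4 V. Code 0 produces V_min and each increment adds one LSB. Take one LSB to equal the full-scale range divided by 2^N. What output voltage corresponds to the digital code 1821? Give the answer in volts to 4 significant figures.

2.134 V

Full-scale range = 2.4 V. LSB = 2.4 V / 2^11.
Output = V_min + (1821/2048) × range = 0 + 0.889160 × 2.4 V
      = 0 + 2.13398 = 2.13398 V.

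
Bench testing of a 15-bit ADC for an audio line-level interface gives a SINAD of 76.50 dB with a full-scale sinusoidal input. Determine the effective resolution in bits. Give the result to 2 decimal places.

ENOB = (SINAD − 1.76) / 6.02 = (76.50 − 1.76) / 6.02 = 74.74 / 6.02 = 12.4153.

12.42 bits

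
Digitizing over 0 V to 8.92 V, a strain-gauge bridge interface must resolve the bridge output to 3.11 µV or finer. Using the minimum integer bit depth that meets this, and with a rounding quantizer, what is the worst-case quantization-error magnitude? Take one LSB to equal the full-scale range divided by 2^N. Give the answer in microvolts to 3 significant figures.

1.06 µV

Span = 8.92 V.
Need 2^N ≥ 8.92 V / 3.11 µV = 2.868e6 → N_min = 22.
LSB = 8.92 V ÷ 2^22 = 8.92/4194304 V = 2.1267 µV.
|e|_max = LSB/2 = 1.06 µV.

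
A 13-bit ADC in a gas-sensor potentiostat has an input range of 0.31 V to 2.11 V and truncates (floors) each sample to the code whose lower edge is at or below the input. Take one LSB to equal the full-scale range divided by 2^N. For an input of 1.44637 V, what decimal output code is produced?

Span: 2.11 V − (0.31 V) = 1.8 V. LSB = 1.8 V / 2^13 ≈ 219.7 µV.
code = ⌊(V_in − V_min)/LSB⌋ = ⌊(V_in − V_min) × 2^13 / range⌋
     = ⌊(1.44637 − (0.31)) × 8192 / 1.8⌋ = ⌊1.13637 × 8192/1.8⌋
     = ⌊5171.746⌋ = 5171.

5171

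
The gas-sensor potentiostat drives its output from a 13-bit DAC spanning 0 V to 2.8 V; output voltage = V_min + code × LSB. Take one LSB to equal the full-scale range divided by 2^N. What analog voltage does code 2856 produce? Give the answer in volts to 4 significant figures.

0.9762 V

Range is 2.8 V. LSB = 2.8 V / 2^13.
Output = V_min + (2856/8192) × range = 0 + 0.348633 × 2.8 V
      = 0 + 0.976172 = 0.976172 V.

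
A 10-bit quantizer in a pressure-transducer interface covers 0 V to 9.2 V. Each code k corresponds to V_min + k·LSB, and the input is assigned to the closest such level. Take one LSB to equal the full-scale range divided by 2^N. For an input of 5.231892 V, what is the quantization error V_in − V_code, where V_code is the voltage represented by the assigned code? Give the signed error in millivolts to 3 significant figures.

Span = 9.2 V. LSB = 9.2 V / 2^10 ≈ 8.984 mV.
(V_in − V_min)/LSB = (5.231892 − (0)) × 1024/9.2 = 582.3323 → nearest code k = 582.
Reconstructed level: 0 + 582 × 9.2/1024 V = 5.228906250 V.
e = 5.231892 − (5.228906250) = +2.99 mV.

+2.99 mV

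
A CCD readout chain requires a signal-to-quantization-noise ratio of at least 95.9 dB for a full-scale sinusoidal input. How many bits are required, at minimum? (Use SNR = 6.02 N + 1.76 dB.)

16 bits

N ≥ (95.9 − 1.76)/6.02 = 15.638 → N_min = 16.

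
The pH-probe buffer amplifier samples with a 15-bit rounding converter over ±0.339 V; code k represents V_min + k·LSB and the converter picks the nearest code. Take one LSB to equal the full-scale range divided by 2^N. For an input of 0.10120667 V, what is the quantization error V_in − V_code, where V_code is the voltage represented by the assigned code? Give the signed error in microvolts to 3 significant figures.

+7.39 µV

Span: 0.339 V − (-0.339 V) = 0.678 V. LSB = 0.678 V / 2^15 ≈ 20.69 µV.
(0.10120667 − (-0.339)) / LSB = 0.44020667 × 32768/0.678 = 21275.3572. Nearest integer: k = 21275.
V_code = V_min + k × range/2^15 = -0.339 + 21275 × 0.678/32768 = 0.10119927979 V.
V_in − V_code = 0.10120667 − (0.10119927979) = +7.39 µV.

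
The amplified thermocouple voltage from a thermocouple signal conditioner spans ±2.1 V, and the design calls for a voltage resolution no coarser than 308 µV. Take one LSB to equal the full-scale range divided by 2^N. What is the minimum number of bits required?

Span: 2.1 V − (-2.1 V) = 4.2 V.
Levels needed ≥ 4.2/308 µV = 13640. 2^14 = 16384 suffices, so N_min = 14.

14 bits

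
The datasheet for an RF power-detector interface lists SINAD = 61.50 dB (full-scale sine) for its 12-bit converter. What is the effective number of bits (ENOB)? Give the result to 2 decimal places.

Inverting SNR = 6.02 N + 1.76: N_eff = (61.50 − 1.76)/6.02 = 9.9236.

9.92 bits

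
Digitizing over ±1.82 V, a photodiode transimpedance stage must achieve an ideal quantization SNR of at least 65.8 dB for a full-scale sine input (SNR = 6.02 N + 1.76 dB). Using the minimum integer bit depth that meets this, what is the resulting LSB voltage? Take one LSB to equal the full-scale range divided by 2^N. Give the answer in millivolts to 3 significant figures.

1.78 mV

The full-scale span is 1.82 − (-1.82) = 3.64 V.
Solving 6.02 N ≥ 65.8 − 1.76: N ≥ 10.638. Round up → N = 11.
Step size = 3.64/2048 V = 1.78 mV.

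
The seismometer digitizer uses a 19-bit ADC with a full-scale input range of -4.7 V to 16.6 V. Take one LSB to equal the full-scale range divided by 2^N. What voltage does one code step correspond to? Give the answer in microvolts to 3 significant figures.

The full-scale span is 16.6 − (-4.7) = 21.3 V.
2^19 = 524288 levels.
LSB = 21.3 V / 2^19 = 40.6 µV.

40.6 µV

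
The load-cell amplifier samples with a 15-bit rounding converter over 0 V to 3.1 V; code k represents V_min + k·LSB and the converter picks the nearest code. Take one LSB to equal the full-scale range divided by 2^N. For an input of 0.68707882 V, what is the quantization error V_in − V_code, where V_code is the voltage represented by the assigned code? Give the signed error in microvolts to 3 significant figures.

Full-scale range = 3.1 V. LSB = 3.1 V / 2^15 ≈ 94.60 µV.
(0.68707882 − (0)) / LSB = 0.68707882 × 32768/3.1 = 7262.6448. Nearest integer: k = 7263.
V_code = 0 + (7263/32768) × 3.1 = 0.68711242676 V.
e = 0.68707882 − (0.68711242676) = −33.6 µV.

−33.6 µV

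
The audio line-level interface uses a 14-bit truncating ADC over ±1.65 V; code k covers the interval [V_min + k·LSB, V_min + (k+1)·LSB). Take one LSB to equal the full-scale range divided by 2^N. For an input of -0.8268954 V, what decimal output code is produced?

Span: 1.65 V − (-1.65 V) = 3.3 V. LSB = 3.3 V / 2^14 ≈ 201.4 µV.
V_in − V_min = -0.8268954 − (-1.65) = 0.8231046 V.
Divide by LSB: 0.8231046 × 16384/3.3 = 4086.5896.
Truncating gives code 4086.

4086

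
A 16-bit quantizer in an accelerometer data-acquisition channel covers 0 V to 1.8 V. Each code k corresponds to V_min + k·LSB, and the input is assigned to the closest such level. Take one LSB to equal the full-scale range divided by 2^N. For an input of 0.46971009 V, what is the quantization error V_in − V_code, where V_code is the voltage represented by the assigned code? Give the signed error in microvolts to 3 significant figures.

−10.4 µV

V_FS = 1.8 V. LSB = 1.8 V / 2^16 ≈ 27.47 µV.
(V_in − V_min)/LSB = (0.46971009 − (0)) × 65536/1.8 = 17101.6225 → nearest code k = 17102.
V_code = 0 + (17102/65536) × 1.8 = 0.46972045898 V.
V_in − V_code = 0.46971009 − (0.46972045898) = −10.4 µV.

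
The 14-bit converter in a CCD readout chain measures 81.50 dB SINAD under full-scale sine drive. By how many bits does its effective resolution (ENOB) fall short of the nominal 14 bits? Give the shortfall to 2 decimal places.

N_eff = (81.50 − 1.76)/6.02 = 13.2458 bits.
Shortfall = 14 − 13.2458 = 0.7542 bits.

0.75 bits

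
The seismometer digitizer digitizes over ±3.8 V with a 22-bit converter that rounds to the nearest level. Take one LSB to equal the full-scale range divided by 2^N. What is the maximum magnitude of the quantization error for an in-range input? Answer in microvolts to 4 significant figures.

0.9060 µV

Range = 3.8 − (-3.8) = 7.6 V.
Step size = 7.6/4194304 V = 1.81198 µV.
Worst-case error for round-to-nearest is half an LSB: 0.9060 µV.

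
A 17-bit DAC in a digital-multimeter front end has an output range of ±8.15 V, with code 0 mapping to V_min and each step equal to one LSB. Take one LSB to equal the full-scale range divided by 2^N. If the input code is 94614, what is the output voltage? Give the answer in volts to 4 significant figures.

3.616 V

Span: 8.15 V − (-8.15 V) = 16.3 V. LSB = 16.3 V / 2^17.
Output = V_min + (94614/131072) × range = -8.15 + 0.721848 × 16.3 V
      = -8.15 + 11.7661 = 3.61611 V.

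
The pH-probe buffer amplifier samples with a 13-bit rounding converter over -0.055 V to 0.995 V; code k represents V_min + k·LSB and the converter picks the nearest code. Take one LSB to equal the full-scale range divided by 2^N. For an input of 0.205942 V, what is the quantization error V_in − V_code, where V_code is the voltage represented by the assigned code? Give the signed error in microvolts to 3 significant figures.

−19.9 µV

Full-scale range = 0.995 V − (-0.055 V) = 1.05 V. LSB = 1.05 V / 2^13 ≈ 128.2 µV.
Position in LSBs: (0.205942 − (-0.055)) × 8192/1.05 = 2035.8446; rounding gives k = 2036.
V_code = -0.055 + (2036/8192) × 1.05 = 0.2059619141 V.
e = 0.205942 − (0.2059619141) = −19.9 µV.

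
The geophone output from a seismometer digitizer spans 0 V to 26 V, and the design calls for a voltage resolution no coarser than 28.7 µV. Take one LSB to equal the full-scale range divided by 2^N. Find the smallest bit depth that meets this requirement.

20 bits

V_FS = 26 V.
Need 2^N ≥ 26 V / 28.7 µV = 905900 → N_min = 20.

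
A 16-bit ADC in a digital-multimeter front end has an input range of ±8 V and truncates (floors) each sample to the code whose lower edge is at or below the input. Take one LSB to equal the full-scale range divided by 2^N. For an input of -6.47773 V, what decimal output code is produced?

6235

Range = 8 − (-8) = 16 V. LSB = 16 V / 2^16 ≈ 244.1 µV.
(V_in − V_min) × 2^16/range = (-6.47773 − (-8)) × 65536/16 = 6235.218.
Floor → code = 6235.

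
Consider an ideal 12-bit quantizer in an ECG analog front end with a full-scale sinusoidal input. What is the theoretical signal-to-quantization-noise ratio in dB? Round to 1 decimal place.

For an ideal N-bit converter with full-scale sine input, SNR = 6.02 N + 1.76 dB. SNR = 6.02 × 12 + 1.76 = 72.24 + 1.76 = 74.00 dB.

74.0 dB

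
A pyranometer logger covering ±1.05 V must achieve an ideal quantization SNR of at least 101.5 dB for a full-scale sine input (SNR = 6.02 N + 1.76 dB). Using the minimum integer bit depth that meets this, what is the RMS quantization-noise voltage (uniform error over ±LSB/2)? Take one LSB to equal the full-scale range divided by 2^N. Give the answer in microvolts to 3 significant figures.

The full-scale span is 1.05 − (-1.05) = 2.1 V.
N ≥ (101.5 − 1.76)/6.02 = 16.568 → N_min = 17.
LSB = 2.1 V / 2^17 = 16.022 µV.
σ_q = LSB/√12 = 16.022 µV/3.4641 = 4.63 µV.

4.63 µV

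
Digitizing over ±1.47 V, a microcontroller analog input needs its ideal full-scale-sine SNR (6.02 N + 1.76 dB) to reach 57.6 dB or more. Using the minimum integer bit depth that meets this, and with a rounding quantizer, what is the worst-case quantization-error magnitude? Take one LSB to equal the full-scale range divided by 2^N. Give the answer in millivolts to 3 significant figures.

Span: 1.47 V − (-1.47 V) = 2.94 V.
Solving 6.02 N ≥ 57.6 − 1.76: N ≥ 9.276. Round up → N = 10.
LSB = 2.94 V ÷ 2^10 = 2.94/1024 V = 2.8711 mV.
Max error for round-to-nearest is LSB/2 = 1.44 mV.

1.44 mV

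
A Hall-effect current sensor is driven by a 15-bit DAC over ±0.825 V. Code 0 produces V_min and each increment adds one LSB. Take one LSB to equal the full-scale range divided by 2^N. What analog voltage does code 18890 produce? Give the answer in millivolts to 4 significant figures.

126.2 mV

Full-scale range = 0.825 V − (-0.825 V) = 1.65 V. LSB = 1.65 V / 2^15.
V_out = -0.825 + 18890 × (1.65/32768) V
      = -0.825 + 0.951187 = 0.126187 V.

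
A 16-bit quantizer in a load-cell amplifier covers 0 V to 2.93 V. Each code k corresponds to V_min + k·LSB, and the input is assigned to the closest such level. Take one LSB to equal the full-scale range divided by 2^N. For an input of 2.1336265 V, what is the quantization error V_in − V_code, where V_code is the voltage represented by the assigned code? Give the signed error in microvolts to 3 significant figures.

Full-scale range = 2.93 V. LSB = 2.93 V / 2^16 ≈ 44.71 µV.
Position in LSBs: (2.1336265 − (0)) × 65536/2.93 = 47723.3264; rounding gives k = 47723.
Reconstructed level: 0 + 47723 × 2.93/65536 V = 2.1336119080 V.
e = 2.1336265 − (2.1336119080) = +14.6 µV.

+14.6 µV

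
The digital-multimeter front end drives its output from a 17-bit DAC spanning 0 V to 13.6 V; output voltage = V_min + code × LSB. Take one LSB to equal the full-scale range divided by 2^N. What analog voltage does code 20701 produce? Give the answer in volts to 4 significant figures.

Range is 13.6 V. LSB = 13.6 V / 2^17.
Output = V_min + (20701/131072) × range = 0 + 0.157936 × 13.6 V
      = 0 + 2.14793 = 2.14793 V.

2.148 V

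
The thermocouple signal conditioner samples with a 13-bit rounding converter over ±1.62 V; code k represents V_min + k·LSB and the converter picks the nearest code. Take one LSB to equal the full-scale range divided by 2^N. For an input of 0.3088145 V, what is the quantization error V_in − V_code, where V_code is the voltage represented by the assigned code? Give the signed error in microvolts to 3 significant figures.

−77.1 µV

Full-scale range = 1.62 V − (-1.62 V) = 3.24 V. LSB = 3.24 V / 2^13 ≈ 395.5 µV.
Position in LSBs: (0.3088145 − (-1.62)) × 8192/3.24 = 4876.8051; rounding gives k = 4877.
V_code = -1.62 + (4877/8192) × 3.24 = 0.3088916016 V.
V_in − V_code = 0.3088145 − (0.3088916016) = −77.1 µV.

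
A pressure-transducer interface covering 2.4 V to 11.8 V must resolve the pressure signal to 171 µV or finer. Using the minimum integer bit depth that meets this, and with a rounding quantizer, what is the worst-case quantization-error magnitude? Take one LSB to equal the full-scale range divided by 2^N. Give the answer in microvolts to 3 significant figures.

71.7 µV

Full-scale range = 11.8 V − (2.4 V) = 9.4 V.
9.4 V / 171 µV = 54970. Since 2^15 = 32768 and 2^16 = 65536, N = 16.
One LSB is 9.4 V / 65536 = 143.43 µV.
Max error for round-to-nearest is LSB/2 = 71.7 µV.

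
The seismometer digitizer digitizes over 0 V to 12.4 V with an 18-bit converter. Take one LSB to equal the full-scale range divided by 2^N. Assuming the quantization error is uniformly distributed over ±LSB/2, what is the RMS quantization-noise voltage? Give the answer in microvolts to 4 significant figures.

13.65 µV

Range is 12.4 V.
LSB = 12.4 V / 2^18 = 47.3022 µV.
For a uniform distribution on [−LSB/2, +LSB/2], V_rms = LSB/√12 = 47.3022 µV/3.4641 = 13.65 µV.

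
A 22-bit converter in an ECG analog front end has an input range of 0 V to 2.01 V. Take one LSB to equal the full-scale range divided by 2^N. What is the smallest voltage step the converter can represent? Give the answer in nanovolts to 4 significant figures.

479.2 nV

Range is 2.01 V.
2^22 = 4194304 levels.
LSB = 2.01 V ÷ 2^22 = 2.01/4194304 V = 479.2 nV.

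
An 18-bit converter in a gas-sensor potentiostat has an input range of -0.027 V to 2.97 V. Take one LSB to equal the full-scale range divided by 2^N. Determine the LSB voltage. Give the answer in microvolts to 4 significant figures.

Span: 2.97 V − (-0.027 V) = 2.997 V.
There are 2^18 = 262144 steps.
LSB = 2.997 V / 2^18 = 11.43 µV.

11.43 µV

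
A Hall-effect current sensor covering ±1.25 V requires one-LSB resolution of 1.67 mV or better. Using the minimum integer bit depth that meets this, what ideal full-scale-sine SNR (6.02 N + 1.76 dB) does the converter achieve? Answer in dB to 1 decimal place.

The full-scale span is 1.25 − (-1.25) = 2.5 V.
Need 2^N ≥ 2.5 V / 1.67 mV = 1497 → N_min = 11.
6.02(11) + 1.76 = 67.98 dB.

68.0 dB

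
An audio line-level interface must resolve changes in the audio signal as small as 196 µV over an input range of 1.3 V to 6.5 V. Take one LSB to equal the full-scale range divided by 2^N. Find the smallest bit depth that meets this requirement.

The full-scale span is 6.5 − (1.3) = 5.2 V.
5.2 V / 196 µV = 26530. Since 2^14 = 16384 and 2^15 = 32768, N = 15.

15 bits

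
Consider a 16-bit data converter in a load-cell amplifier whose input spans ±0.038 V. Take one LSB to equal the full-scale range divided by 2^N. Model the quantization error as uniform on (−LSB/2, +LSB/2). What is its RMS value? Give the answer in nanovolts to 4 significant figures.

Range = 0.038 − (-0.038) = 0.076 V.
One LSB is 0.076 V / 65536 = 1.15967 µV.
σ_q = LSB/√12 = 1.15967 µV/3.4641 = 334.8 nV.

334.8 nV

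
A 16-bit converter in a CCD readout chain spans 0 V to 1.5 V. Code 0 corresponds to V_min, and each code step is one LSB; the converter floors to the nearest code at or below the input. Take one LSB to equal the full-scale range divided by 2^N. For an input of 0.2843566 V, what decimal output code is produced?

Full-scale range = 1.5 V. LSB = 1.5 V / 2^16 ≈ 22.89 µV.
V_in − V_min = 0.2843566 − (0) = 0.2843566 V.
Divide by LSB: 0.2843566 × 65536/1.5 = 12423.7294.
Truncating gives code 12423.

12423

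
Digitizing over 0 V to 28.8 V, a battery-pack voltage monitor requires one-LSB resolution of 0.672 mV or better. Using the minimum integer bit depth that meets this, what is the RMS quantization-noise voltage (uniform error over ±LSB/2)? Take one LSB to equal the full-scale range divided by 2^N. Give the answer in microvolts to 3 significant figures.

Span = 28.8 V.
Levels needed ≥ 28.8/0.672 mV = 42860. 2^16 = 65536 suffices, so N_min = 16.
One LSB is 28.8 V / 65536 = 439.45 µV.
RMS noise = LSB/√12 = 127 µV.

127 µV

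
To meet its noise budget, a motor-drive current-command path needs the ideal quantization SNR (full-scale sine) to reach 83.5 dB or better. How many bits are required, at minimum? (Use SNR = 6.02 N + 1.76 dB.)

14 bits

6.02 N + 1.76 ≥ 83.5 gives N ≥ 13.578, so the minimum integer is 14.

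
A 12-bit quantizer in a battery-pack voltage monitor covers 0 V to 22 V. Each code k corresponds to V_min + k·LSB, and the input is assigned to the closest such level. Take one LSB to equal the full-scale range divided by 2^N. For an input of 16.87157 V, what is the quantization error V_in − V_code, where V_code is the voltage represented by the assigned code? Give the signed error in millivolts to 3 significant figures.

Span = 22 V. LSB = 22 V / 2^12 ≈ 5.371 mV.
(16.87157 − (0)) / LSB = 16.87157 × 4096/22 = 3141.1796. Nearest integer: k = 3141.
Reconstructed level: 0 + 3141 × 22/4096 V = 16.87060547 V.
V_in − V_code = 16.87157 − (16.87060547) = +0.965 mV.

+0.965 mV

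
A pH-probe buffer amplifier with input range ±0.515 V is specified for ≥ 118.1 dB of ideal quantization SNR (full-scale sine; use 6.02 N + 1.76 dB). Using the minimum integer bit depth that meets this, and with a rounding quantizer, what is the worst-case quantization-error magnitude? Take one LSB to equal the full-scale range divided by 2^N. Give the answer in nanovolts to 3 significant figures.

491 nV

Range = 0.515 − (-0.515) = 1.03 V.
Solving 6.02 N ≥ 118.1 − 1.76: N ≥ 19.326. Round up → N = 20.
One LSB is 1.03 V / 1048576 = 0.98228 µV.
Half an LSB is 491 nV.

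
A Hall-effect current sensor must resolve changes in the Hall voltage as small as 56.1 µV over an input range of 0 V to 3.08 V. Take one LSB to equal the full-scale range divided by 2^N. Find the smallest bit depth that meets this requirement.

Full-scale range = 3.08 V.
Required number of levels: 3.08/56.1 µV = 54902; smallest N with 2^N ≥ that is 16.

16 bits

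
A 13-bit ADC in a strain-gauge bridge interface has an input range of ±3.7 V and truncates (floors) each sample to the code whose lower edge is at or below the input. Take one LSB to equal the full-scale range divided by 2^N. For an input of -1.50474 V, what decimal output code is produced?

Range = 3.7 − (-3.7) = 7.4 V. LSB = 7.4 V / 2^13 ≈ 0.9033 mV.
code = ⌊(V_in − V_min)/LSB⌋ = ⌊(V_in − V_min) × 2^13 / range⌋
     = ⌊(-1.50474 − (-3.7)) × 8192 / 7.4⌋ = ⌊2.19526 × 8192/7.4⌋
     = ⌊2430.212⌋ = 2430.

2430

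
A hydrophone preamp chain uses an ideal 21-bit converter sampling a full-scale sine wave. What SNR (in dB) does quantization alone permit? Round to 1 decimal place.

128.2 dB

6.02(21) + 1.76 = 126.42 + 1.76 = 128.18 dB.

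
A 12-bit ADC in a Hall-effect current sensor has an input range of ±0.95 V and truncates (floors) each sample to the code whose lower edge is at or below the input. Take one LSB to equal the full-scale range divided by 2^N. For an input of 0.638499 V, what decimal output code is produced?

3424

Range = 0.95 − (-0.95) = 1.9 V. LSB = 1.9 V / 2^12 ≈ 463.9 µV.
V_in − V_min = 0.638499 − (-0.95) = 1.588499 V.
Divide by LSB: 1.588499 × 4096/1.9 = 3424.4694.
Truncating gives code 3424.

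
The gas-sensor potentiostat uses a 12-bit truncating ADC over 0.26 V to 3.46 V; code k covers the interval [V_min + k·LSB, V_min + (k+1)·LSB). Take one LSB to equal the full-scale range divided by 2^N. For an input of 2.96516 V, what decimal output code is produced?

Full-scale range = 3.46 V − (0.26 V) = 3.2 V. LSB = 3.2 V / 2^12 ≈ 0.7812 mV.
(V_in − V_min) × 2^12/range = (2.96516 − (0.26)) × 4096/3.2 = 3462.605.
Floor → code = 3462.

3462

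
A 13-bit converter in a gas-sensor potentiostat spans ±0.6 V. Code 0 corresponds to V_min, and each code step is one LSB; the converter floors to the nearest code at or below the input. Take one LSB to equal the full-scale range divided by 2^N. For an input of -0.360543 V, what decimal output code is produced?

1634

Full-scale range = 0.6 V − (-0.6 V) = 1.2 V. LSB = 1.2 V / 2^13 ≈ 146.5 µV.
code = ⌊(V_in − V_min)/LSB⌋ = ⌊(V_in − V_min) × 2^13 / range⌋
     = ⌊(-0.360543 − (-0.6)) × 8192 / 1.2⌋ = ⌊0.239457 × 8192/1.2⌋
     = ⌊1634.693⌋ = 1634.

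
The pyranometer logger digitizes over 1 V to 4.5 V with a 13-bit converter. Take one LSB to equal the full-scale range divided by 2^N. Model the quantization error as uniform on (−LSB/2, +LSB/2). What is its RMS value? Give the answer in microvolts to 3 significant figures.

123 µV

Span: 4.5 V − (1 V) = 3.5 V.
LSB = 3.5 V ÷ 2^13 = 3.5/8192 V = 427.25 µV.
RMS of a uniform error over width LSB is LSB/√12 = 123 µV.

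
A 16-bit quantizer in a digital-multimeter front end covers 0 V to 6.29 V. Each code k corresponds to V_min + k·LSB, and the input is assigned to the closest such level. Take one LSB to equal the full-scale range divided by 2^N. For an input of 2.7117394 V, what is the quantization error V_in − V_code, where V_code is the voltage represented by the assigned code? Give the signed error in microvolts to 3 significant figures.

Range is 6.29 V. LSB = 6.29 V / 2^16 ≈ 95.98 µV.
(2.7117394 − (0)) / LSB = 2.7117394 × 65536/6.29 = 28253.8241. Nearest integer: k = 28254.
V_code = 0 + (28254/65536) × 6.29 = 2.7117562866 V.
e = 2.7117394 − (2.7117562866) = −16.9 µV.

−16.9 µV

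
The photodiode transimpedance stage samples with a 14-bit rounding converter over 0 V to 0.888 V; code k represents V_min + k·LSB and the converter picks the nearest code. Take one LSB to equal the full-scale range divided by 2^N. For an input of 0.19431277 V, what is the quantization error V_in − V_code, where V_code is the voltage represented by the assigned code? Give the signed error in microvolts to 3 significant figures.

+8.57 µV

V_FS = 0.888 V. LSB = 0.888 V / 2^14 ≈ 54.20 µV.
(0.19431277 − (0)) / LSB = 0.19431277 × 16384/0.888 = 3585.1581. Nearest integer: k = 3585.
Reconstructed level: 0 + 3585 × 0.888/16384 V = 0.19430419922 V.
Error = V_in − V_code = 0.19431277 − (0.19430419922) = +8.57 µV.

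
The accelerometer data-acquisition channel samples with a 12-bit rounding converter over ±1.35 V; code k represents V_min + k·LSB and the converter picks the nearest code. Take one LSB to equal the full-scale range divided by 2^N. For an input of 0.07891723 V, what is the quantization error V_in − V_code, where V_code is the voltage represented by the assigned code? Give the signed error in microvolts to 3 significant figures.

−184 µV

The full-scale span is 1.35 − (-1.35) = 2.7 V. LSB = 2.7 V / 2^12 ≈ 0.6592 mV.
Position in LSBs: (0.07891723 − (-1.35)) × 4096/2.7 = 2167.7204; rounding gives k = 2168.
V_code = -1.35 + (2168/4096) × 2.7 = 0.07910156250 V.
e = 0.07891723 − (0.07910156250) = −184 µV.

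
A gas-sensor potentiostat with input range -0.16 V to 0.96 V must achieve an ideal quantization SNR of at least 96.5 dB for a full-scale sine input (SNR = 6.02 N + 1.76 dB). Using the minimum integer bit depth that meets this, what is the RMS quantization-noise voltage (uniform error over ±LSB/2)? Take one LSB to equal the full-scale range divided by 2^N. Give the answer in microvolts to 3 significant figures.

Full-scale range = 0.96 V − (-0.16 V) = 1.12 V.
Solving 6.02 N ≥ 96.5 − 1.76: N ≥ 15.738. Round up → N = 16.
LSB = 1.12 V ÷ 2^16 = 1.12/65536 V = 17.090 µV.
RMS noise = LSB/√12 = 4.93 µV.

4.93 µV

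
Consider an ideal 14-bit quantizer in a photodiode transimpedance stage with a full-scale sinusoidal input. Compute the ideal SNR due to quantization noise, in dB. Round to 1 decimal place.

86.0 dB

SNR = 6.02·14 + 1.76 = 86.04 dB.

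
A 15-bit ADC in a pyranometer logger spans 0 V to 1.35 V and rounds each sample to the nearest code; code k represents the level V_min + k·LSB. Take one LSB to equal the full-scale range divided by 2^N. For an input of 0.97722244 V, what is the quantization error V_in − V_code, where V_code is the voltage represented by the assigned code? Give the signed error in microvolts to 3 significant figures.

Span = 1.35 V. LSB = 1.35 V / 2^15 ≈ 41.20 µV.
Position in LSBs: (0.97722244 − (0)) × 32768/1.35 = 23719.7222; rounding gives k = 23720.
V_code = 0 + (23720/32768) × 1.35 = 0.97723388672 V.
V_in − V_code = 0.97722244 − (0.97723388672) = −11.4 µV.

−11.4 µV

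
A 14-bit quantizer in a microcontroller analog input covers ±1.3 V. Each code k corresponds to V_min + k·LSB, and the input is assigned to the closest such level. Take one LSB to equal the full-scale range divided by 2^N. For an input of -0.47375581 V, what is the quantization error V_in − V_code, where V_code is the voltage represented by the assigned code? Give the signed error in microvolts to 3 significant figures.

Full-scale range = 1.3 V − (-1.3 V) = 2.6 V. LSB = 2.6 V / 2^14 ≈ 158.7 µV.
Position in LSBs: (-0.47375581 − (-1.3)) × 16384/2.6 = 5206.6095; rounding gives k = 5207.
V_code = V_min + k × range/2^14 = -1.3 + 5207 × 2.6/16384 = -0.47369384766 V.
e = -0.47375581 − (-0.47369384766) = −62.0 µV.

−62.0 µV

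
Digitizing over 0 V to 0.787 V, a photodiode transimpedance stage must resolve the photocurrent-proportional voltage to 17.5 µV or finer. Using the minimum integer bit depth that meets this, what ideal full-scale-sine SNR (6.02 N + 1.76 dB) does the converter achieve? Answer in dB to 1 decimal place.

98.1 dB

Range is 0.787 V.
Need 2^N ≥ 0.787 V / 17.5 µV = 44970 → N_min = 16.
Ideal SNR at N = 16: 6.02·16 + 1.76 = 98.1 dB.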